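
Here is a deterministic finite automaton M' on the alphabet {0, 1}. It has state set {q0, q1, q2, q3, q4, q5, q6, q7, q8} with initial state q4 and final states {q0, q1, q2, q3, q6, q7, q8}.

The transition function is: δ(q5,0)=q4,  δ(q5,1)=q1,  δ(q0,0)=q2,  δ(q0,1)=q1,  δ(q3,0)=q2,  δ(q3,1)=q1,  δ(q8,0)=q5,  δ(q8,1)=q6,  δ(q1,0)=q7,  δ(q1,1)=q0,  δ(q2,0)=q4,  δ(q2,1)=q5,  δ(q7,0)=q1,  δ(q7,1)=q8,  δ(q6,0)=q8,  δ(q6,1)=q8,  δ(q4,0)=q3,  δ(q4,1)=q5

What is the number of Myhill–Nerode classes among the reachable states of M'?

Every state is reachable, so we keep all 9.
Start with accepting vs non-accepting: {q0,q1,q2,q3,q6,q7,q8} | {q4,q5}.
Refine {q0,q1,q2,q3,q6,q7,q8} on symbol 0: members go to different blocks, giving {q0,q1,q3,q6,q7} and {q2,q8}.
Split {q0,q1,q3,q6,q7} by δ(·,0) → {q0,q3,q6} and {q1,q7}.
On input 1, block {q0,q3,q6} splits into {q0,q3} and {q6}.
Refine {q4,q5} on symbol 0: members go to different blocks, giving {q4} and {q5}.
On input 0, block {q2,q8} splits into {q2} and {q8}.
On input 1, block {q1,q7} splits into {q1} and {q7}.
The partition is now stable with 8 blocks: {q0,q3} | {q4} | {q2} | {q1} | {q6} | {q5} | {q8} | {q7}.

8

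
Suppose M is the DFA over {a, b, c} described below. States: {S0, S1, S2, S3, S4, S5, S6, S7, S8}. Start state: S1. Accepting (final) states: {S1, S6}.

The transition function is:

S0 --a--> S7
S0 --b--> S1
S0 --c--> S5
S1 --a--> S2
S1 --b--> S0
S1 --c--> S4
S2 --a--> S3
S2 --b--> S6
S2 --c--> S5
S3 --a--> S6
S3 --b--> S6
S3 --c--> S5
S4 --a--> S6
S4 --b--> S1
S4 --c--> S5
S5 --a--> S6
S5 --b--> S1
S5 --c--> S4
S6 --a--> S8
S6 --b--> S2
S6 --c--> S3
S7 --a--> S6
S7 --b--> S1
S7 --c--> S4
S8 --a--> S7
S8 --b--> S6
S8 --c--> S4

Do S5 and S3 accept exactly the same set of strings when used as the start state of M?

Yes

All states are reachable from the start state.
Initial partition by acceptance: {S1,S6} | {S0,S2,S3,S4,S5,S7,S8}.
Split {S0,S2,S3,S4,S5,S7,S8} by δ(·,a) → {S3,S4,S5,S7} and {S0,S2,S8}.
Stable partition: {S1,S6} | {S3,S4,S5,S7} | {S0,S2,S8} — 3 equivalence classes.
S5 and S3 lie in the same block of the stable partition, so they are equivalent — no string distinguishes them.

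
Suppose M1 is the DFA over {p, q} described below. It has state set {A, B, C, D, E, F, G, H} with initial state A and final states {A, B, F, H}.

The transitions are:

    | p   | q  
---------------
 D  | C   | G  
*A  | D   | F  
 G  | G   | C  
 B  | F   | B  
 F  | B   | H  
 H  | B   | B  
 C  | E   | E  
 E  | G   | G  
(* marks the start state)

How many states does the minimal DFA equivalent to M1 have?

Every state is reachable, so we keep all 8.
Start with accepting vs non-accepting: {A,B,F,H} | {C,D,E,G}.
Split {A,B,F,H} by δ(·,p) → {B,F,H} and {A}.
Stable partition: {B,F,H} | {C,D,E,G} | {A} — 3 equivalence classes.

3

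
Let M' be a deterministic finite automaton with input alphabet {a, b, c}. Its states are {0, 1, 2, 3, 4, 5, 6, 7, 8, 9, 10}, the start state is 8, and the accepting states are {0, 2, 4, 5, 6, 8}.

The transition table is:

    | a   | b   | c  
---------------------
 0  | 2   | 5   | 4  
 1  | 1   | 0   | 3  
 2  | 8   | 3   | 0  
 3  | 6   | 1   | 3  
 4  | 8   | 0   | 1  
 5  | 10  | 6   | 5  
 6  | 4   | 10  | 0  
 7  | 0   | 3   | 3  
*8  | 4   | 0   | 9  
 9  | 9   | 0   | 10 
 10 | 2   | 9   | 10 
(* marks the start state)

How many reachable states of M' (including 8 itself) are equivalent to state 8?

States {7} cannot be reached from the start state, so discard them.
P0 = {0,2,4,5,6,8} | {1,3,9,10}.
Split {0,2,4,5,6,8} by δ(·,a) → {0,2,4,6,8} and {5}.
Refine {0,2,4,6,8} on symbol b: members go to different blocks, giving {2,6} and {4,8} and {0}.
Split {1,3,9,10} by δ(·,a) → {1,9} and {3,10}.
No further refinement is possible. Final partition (6 blocks): {2,6} | {1,9} | {5} | {4,8} | {0} | {3,10}.
State 8 belongs to the block {4,8}, which has 2 states.

2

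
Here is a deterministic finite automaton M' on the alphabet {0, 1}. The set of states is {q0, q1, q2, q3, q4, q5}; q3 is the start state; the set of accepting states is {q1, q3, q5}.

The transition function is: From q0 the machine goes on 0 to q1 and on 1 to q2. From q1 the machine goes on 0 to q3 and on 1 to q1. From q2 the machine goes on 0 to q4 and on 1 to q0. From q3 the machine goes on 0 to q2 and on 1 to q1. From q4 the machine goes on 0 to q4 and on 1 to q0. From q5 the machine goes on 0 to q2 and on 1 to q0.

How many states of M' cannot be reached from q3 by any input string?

BFS from q3 reaches {q0, q1, q2, q3, q4}; the 1 state(s) q5 are never visited.

1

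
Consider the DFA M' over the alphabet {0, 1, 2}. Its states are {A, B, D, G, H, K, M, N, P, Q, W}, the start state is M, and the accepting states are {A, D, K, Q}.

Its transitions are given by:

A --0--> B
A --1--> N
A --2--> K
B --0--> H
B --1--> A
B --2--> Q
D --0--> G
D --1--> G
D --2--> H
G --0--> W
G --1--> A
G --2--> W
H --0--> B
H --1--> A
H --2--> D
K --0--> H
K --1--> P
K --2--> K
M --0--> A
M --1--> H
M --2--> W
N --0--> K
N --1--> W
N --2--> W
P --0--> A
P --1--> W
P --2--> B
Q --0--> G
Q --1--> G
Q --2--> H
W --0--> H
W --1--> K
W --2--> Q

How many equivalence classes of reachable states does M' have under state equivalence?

Start with accepting vs non-accepting: {A,D,K,Q} | {B,G,H,M,N,P,W}.
Refine {A,D,K,Q} on symbol 2: members go to different blocks, giving {D,Q} and {A,K}.
Split {B,G,H,M,N,P,W} by δ(·,0) → {B,G,H,W} and {M,N,P}.
Split {B,G,H,W} by δ(·,2) → {B,H,W} and {G}.
Stable partition: {D,Q} | {B,H,W} | {A,K} | {M,N,P} | {G} — 5 equivalence classes.

5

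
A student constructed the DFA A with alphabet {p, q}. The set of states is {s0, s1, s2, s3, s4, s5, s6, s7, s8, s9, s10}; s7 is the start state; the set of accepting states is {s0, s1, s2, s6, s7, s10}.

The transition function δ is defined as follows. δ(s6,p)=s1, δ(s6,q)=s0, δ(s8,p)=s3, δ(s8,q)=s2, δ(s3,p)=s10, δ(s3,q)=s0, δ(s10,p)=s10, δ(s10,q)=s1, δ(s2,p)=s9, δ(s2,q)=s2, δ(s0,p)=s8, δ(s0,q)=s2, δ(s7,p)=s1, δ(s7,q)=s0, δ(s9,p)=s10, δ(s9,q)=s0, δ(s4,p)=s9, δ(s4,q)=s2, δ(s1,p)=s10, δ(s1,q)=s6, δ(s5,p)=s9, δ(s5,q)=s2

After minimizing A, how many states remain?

Reachable states from the start: {s0,s1,s2,s3,s6,s7,s8,s9,s10}. Unreachable: {s4,s5} — drop them.
P0 = {s0,s1,s2,s6,s7,s10} | {s3,s8,s9}.
Split {s0,s1,s2,s6,s7,s10} by δ(·,p) → {s1,s6,s7,s10} and {s0,s2}.
Refine {s1,s6,s7,s10} on symbol q: members go to different blocks, giving {s1,s10} and {s6,s7}.
On input q, block {s1,s10} splits into {s1} and {s10}.
Split {s3,s8,s9} by δ(·,p) → {s3,s9} and {s8}.
Refine {s0,s2} on symbol p: members go to different blocks, giving {s0} and {s2}.
Stable partition: {s1} | {s3,s9} | {s0} | {s6,s7} | {s10} | {s8} | {s2} — 7 equivalence classes.

7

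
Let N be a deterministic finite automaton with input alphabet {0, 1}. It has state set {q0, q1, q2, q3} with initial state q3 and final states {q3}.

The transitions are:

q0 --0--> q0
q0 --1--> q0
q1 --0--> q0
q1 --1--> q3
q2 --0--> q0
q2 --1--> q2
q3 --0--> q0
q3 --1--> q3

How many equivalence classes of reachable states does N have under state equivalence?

2

Reachable states from the start: {q0,q3}. Unreachable: {q1,q2} — drop them.
Initial partition by acceptance: {q3} | {q0}.
The partition is now stable with 2 blocks: {q3} | {q0}.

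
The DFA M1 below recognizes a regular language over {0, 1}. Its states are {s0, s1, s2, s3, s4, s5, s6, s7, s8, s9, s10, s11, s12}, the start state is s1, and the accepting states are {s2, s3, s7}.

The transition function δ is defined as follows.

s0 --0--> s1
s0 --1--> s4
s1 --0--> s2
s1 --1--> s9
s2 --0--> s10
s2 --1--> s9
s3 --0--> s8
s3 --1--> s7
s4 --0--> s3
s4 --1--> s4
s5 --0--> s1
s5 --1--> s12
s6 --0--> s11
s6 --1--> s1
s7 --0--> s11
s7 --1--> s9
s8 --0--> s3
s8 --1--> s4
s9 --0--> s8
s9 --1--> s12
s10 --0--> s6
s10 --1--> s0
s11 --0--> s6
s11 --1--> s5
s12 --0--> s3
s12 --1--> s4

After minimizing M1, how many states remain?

8

Initial partition by acceptance: {s2,s3,s7} | {s0,s1,s4,s5,s6,s8,s9,s10,s11,s12}.
Split {s2,s3,s7} by δ(·,1) → {s2,s7} and {s3}.
Refine {s0,s1,s4,s5,s6,s8,s9,s10,s11,s12} on symbol 0: members go to different blocks, giving {s0,s5,s6,s9,s10,s11} and {s4,s8,s12} and {s1}.
Split {s0,s5,s6,s9,s10,s11} by δ(·,0) → {s6,s10,s11} and {s0,s5} and {s9}.
Refine {s6,s10,s11} on symbol 1: members go to different blocks, giving {s10,s11} and {s6}.
Stable partition: {s2,s7} | {s10,s11} | {s3} | {s4,s8,s12} | {s1} | {s0,s5} | {s9} | {s6} — 8 equivalence classes.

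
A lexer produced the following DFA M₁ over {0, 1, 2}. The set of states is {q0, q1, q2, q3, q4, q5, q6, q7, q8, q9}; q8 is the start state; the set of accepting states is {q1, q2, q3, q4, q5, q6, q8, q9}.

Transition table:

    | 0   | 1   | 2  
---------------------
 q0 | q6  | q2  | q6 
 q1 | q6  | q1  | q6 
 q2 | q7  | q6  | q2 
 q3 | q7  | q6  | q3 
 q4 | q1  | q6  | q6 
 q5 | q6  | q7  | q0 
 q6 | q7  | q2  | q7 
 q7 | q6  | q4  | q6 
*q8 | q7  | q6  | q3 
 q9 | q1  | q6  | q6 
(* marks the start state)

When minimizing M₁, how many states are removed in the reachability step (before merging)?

Starting at q8 and following transitions, the reachable set is {q1, q2, q3, q4, q6, q7, q8}. That leaves q0, q5, q9 unreachable — 3 in total.

3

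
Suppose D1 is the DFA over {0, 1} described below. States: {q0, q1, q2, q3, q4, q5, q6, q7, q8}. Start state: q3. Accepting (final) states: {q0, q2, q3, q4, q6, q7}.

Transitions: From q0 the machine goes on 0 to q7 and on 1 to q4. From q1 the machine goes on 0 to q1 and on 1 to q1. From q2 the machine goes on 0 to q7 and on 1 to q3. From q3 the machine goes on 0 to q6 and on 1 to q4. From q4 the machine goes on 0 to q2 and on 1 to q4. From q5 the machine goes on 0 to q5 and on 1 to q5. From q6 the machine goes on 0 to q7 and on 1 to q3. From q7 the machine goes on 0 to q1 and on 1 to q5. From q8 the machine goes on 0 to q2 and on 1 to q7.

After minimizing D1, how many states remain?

4

Reachable states from the start: {q1,q2,q3,q4,q5,q6,q7}. Unreachable: {q0,q8} — drop them.
Initial partition by acceptance: {q2,q3,q4,q6,q7} | {q1,q5}.
On input 0, block {q2,q3,q4,q6,q7} splits into {q2,q3,q4,q6} and {q7}.
Split {q2,q3,q4,q6} by δ(·,0) → {q2,q6} and {q3,q4}.
Stable partition: {q2,q6} | {q1,q5} | {q7} | {q3,q4} — 4 equivalence classes.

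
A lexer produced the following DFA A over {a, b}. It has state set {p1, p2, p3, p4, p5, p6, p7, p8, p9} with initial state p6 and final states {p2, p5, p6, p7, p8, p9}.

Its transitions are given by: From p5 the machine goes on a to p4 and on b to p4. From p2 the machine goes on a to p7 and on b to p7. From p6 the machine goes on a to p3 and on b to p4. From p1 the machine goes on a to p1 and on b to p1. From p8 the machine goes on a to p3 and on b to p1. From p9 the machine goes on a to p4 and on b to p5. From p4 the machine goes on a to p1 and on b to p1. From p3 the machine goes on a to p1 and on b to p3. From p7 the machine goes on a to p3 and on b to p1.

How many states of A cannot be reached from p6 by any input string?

5

BFS from p6 reaches {p1, p3, p4, p6}; the 5 state(s) p2, p5, p7, p8, p9 are never visited.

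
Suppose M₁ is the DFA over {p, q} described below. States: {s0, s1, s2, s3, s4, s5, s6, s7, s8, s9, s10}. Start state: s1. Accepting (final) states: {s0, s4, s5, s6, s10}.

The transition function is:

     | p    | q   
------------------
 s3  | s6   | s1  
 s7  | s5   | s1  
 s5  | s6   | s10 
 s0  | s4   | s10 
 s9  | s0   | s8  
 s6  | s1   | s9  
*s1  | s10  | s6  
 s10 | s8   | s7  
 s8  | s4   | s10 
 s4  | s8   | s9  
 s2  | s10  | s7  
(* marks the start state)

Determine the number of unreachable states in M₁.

2

BFS from s1 reaches {s0, s1, s4, s5, s6, s7, s8, s9, s10}; the 2 state(s) s2, s3 are never visited.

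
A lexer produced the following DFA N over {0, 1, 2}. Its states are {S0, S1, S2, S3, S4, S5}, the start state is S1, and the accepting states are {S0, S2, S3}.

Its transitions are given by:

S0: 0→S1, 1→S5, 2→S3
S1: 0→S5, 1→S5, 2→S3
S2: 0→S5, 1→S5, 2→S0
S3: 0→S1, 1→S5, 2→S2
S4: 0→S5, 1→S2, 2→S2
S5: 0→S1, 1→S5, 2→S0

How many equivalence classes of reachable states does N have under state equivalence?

States {S4} cannot be reached from the start state, so discard them.
P0 = {S0,S2,S3} | {S1,S5}.
The partition is now stable with 2 blocks: {S0,S2,S3} | {S1,S5}.

2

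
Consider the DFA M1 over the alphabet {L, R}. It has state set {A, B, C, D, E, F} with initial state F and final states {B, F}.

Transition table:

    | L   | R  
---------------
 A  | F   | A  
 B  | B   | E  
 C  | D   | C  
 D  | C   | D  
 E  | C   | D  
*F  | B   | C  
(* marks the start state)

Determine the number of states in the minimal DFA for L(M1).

First remove the unreachable states {A}; 5 states remain.
Initial partition by acceptance: {B,F} | {C,D,E}.
The partition is now stable with 2 blocks: {B,F} | {C,D,E}.

2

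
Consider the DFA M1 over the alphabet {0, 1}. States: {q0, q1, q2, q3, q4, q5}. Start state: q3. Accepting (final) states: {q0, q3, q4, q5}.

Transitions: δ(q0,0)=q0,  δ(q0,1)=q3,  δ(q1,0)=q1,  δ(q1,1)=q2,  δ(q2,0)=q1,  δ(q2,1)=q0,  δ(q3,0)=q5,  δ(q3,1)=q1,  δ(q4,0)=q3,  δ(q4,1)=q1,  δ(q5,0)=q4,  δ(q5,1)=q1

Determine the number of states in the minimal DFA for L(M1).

Every state is reachable, so we keep all 6.
Start with accepting vs non-accepting: {q0,q3,q4,q5} | {q1,q2}.
On input 1, block {q0,q3,q4,q5} splits into {q3,q4,q5} and {q0}.
Refine {q1,q2} on symbol 1: members go to different blocks, giving {q1} and {q2}.
No further refinement is possible. Final partition (4 blocks): {q3,q4,q5} | {q1} | {q0} | {q2}.

4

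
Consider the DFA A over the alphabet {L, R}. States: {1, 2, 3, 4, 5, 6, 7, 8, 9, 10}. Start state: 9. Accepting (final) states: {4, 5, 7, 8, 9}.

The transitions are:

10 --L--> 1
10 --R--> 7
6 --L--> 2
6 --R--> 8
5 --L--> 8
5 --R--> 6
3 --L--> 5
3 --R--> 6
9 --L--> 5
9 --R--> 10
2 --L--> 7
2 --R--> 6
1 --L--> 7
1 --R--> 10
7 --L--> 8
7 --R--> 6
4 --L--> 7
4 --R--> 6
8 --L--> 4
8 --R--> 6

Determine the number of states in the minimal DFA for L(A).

3

Reachable states from the start: {1,2,4,5,6,7,8,9,10}. Unreachable: {3} — drop them.
Initial partition by acceptance: {4,5,7,8,9} | {1,2,6,10}.
Split {1,2,6,10} by δ(·,L) → {1,2} and {6,10}.
No further refinement is possible. Final partition (3 blocks): {4,5,7,8,9} | {1,2} | {6,10}.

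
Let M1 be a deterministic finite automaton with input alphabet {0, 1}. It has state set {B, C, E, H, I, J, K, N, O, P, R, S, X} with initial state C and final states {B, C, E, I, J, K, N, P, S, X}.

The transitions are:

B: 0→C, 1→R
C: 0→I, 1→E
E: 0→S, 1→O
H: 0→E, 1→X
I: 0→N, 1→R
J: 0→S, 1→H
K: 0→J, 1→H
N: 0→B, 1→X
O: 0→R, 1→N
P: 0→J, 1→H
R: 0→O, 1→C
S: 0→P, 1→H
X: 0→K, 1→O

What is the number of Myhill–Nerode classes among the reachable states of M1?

P0 = {B,C,E,I,J,K,N,P,S,X} | {H,O,R}.
Refine {B,C,E,I,J,K,N,P,S,X} on symbol 1: members go to different blocks, giving {B,E,I,J,K,P,S,X} and {C,N}.
Split {B,E,I,J,K,P,S,X} by δ(·,0) → {E,J,K,P,S,X} and {B,I}.
On input 0, block {H,O,R} splits into {O,R} and {H}.
Refine {E,J,K,P,S,X} on symbol 1: members go to different blocks, giving {J,K,P,S} and {E,X}.
Stable partition: {J,K,P,S} | {O,R} | {C,N} | {B,I} | {H} | {E,X} — 6 equivalence classes.

6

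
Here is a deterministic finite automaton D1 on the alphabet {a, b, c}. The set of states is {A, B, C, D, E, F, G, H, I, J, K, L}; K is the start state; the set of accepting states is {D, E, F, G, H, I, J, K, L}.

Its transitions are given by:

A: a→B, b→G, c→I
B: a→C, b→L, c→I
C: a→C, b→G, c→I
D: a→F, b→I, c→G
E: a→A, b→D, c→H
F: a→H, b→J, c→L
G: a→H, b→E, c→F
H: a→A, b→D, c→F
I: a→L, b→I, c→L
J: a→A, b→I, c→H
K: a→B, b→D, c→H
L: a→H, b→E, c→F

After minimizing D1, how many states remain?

5

All states are reachable from the start state.
Start with accepting vs non-accepting: {D,E,F,G,H,I,J,K,L} | {A,B,C}.
Split {D,E,F,G,H,I,J,K,L} by δ(·,a) → {D,F,G,I,L} and {E,H,J,K}.
On input a, block {D,F,G,I,L} splits into {F,G,L} and {D,I}.
On input c, block {E,H,J,K} splits into {E,J,K} and {H}.
The partition is now stable with 5 blocks: {F,G,L} | {A,B,C} | {E,J,K} | {D,I} | {H}.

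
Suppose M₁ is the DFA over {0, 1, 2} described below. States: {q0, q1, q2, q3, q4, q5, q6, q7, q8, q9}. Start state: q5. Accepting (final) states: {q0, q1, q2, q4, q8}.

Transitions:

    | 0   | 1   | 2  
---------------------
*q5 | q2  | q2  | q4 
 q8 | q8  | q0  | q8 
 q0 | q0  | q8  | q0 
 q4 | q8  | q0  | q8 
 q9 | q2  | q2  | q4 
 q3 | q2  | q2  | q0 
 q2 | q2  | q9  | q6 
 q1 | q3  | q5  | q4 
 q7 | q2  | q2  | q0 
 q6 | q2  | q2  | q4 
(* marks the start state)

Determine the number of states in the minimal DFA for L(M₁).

Reachable states from the start: {q0,q2,q4,q5,q6,q8,q9}. Unreachable: {q1,q3,q7} — drop them.
P0 = {q0,q2,q4,q8} | {q5,q6,q9}.
On input 1, block {q0,q2,q4,q8} splits into {q0,q4,q8} and {q2}.
Stable partition: {q0,q4,q8} | {q5,q6,q9} | {q2} — 3 equivalence classes.

3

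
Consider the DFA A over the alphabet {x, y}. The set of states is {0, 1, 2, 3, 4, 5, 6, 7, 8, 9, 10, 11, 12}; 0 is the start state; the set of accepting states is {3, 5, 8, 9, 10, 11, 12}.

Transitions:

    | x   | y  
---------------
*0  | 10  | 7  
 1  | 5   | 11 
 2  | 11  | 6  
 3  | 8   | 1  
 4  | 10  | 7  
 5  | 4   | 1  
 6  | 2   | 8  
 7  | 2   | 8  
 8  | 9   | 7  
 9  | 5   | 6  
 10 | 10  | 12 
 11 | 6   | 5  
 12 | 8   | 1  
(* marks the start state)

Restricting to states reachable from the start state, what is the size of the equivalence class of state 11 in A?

1

States {3} cannot be reached from the start state, so discard them.
Start with accepting vs non-accepting: {5,8,9,10,11,12} | {0,1,2,4,6,7}.
Split {5,8,9,10,11,12} by δ(·,x) → {8,9,10,12} and {5,11}.
Refine {8,9,10,12} on symbol x: members go to different blocks, giving {8,10,12} and {9}.
On input x, block {8,10,12} splits into {10,12} and {8}.
Split {10,12} by δ(·,x) → {10} and {12}.
Split {0,1,2,4,6,7} by δ(·,x) → {0,4} and {1,2} and {6,7}.
On input x, block {5,11} splits into {5} and {11}.
On input x, block {1,2} splits into {1} and {2}.
Stable partition: {10} | {0,4} | {5} | {9} | {8} | {12} | {1} | {6,7} | {11} | {2} — 10 equivalence classes.
State 11 belongs to the block {11}, which has 1 states.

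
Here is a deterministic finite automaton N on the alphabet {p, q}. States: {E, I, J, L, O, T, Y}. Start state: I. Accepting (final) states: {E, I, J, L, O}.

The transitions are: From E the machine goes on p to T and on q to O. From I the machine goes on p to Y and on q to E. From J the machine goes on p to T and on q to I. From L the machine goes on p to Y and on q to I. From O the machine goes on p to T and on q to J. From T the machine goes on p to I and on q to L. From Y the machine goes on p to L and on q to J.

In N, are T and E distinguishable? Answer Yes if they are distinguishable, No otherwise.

Yes

Every state is reachable, so we keep all 7.
P0 = {E,I,J,L,O} | {T,Y}.
Stable partition: {E,I,J,L,O} | {T,Y} — 2 equivalence classes.
T and E end up in different blocks, so they are distinguishable. For instance, the string 'ε' is accepted from only E.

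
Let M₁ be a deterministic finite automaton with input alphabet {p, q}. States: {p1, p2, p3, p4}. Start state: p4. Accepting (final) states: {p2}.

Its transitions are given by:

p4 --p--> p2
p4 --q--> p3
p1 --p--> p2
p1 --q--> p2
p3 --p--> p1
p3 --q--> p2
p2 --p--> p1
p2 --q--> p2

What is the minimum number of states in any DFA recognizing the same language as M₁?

4

All states are reachable from the start state.
P0 = {p2} | {p1,p3,p4}.
Refine {p1,p3,p4} on symbol p: members go to different blocks, giving {p1,p4} and {p3}.
Split {p1,p4} by δ(·,q) → {p1} and {p4}.
No further refinement is possible. Final partition (4 blocks): {p2} | {p1} | {p3} | {p4}.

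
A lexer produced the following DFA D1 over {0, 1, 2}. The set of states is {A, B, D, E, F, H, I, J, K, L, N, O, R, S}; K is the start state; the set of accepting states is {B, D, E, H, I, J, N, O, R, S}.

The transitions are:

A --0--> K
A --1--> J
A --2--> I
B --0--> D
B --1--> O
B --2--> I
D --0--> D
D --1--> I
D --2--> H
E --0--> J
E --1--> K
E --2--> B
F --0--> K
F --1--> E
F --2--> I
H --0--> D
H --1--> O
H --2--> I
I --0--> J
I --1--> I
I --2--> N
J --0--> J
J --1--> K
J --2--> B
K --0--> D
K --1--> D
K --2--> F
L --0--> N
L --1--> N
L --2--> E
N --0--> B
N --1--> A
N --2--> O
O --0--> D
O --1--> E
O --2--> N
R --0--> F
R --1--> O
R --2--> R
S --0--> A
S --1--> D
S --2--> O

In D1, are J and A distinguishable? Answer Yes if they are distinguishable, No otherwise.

Yes

First remove the unreachable states {L,R,S}; 11 states remain.
P0 = {B,D,E,H,I,J,N,O} | {A,F,K}.
Refine {B,D,E,H,I,J,N,O} on symbol 1: members go to different blocks, giving {B,D,H,I,O} and {E,J,N}.
Split {B,D,H,I,O} by δ(·,0) → {B,D,H,O} and {I}.
Refine {B,D,H,O} on symbol 1: members go to different blocks, giving {B,H} and {D} and {O}.
Refine {A,F,K} on symbol 0: members go to different blocks, giving {A,F} and {K}.
On input 0, block {E,J,N} splits into {E,J} and {N}.
The partition is now stable with 8 blocks: {B,H} | {A,F} | {E,J} | {I} | {D} | {O} | {K} | {N}.
J and A end up in different blocks, so they are distinguishable. For instance, the string 'ε' is accepted from only J.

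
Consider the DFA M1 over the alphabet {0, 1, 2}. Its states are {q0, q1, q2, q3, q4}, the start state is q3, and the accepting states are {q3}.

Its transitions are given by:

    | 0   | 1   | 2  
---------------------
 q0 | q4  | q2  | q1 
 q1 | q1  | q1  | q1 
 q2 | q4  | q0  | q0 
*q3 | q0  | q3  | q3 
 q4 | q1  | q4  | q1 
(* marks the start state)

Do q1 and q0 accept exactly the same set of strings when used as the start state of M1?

All states are reachable from the start state.
P0 = {q3} | {q0,q1,q2,q4}.
Stable partition: {q3} | {q0,q1,q2,q4} — 2 equivalence classes.
q1 and q0 lie in the same block of the stable partition, so they are equivalent — no string distinguishes them.

Yes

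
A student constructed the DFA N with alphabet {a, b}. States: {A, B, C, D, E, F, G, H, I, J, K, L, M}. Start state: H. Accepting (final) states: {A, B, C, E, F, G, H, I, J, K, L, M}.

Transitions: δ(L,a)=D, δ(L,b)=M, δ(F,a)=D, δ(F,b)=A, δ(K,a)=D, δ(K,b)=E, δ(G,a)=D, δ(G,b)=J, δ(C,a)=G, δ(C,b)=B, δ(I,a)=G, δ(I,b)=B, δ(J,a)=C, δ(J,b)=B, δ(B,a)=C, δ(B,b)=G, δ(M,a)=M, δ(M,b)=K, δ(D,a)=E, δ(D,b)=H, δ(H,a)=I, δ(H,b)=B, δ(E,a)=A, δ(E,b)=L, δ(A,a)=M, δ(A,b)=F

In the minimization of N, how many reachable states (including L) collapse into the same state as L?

Start with accepting vs non-accepting: {A,B,C,E,F,G,H,I,J,K,L,M} | {D}.
Refine {A,B,C,E,F,G,H,I,J,K,L,M} on symbol a: members go to different blocks, giving {A,B,C,E,H,I,J,M} and {F,G,K,L}.
Split {A,B,C,E,H,I,J,M} by δ(·,a) → {A,B,E,H,J,M} and {C,I}.
Refine {A,B,E,H,J,M} on symbol a: members go to different blocks, giving {A,E,M} and {B,H,J}.
Split {F,G,K,L} by δ(·,b) → {F,K,L} and {G}.
Split {B,H,J} by δ(·,b) → {H,J} and {B}.
No further refinement is possible. Final partition (7 blocks): {A,E,M} | {D} | {F,K,L} | {C,I} | {H,J} | {G} | {B}.
State L belongs to the block {F,K,L}, which has 3 states.

3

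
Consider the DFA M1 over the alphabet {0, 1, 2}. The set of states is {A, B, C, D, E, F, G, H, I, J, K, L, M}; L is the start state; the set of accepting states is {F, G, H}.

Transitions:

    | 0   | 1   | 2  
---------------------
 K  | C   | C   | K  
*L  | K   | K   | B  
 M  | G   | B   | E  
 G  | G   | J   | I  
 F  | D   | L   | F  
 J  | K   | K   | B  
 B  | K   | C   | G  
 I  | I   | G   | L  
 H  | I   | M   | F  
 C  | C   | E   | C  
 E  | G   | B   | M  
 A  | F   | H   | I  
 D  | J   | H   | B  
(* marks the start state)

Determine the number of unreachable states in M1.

4

No path from L leads to A, D, F, H; the other 9 states are all reachable.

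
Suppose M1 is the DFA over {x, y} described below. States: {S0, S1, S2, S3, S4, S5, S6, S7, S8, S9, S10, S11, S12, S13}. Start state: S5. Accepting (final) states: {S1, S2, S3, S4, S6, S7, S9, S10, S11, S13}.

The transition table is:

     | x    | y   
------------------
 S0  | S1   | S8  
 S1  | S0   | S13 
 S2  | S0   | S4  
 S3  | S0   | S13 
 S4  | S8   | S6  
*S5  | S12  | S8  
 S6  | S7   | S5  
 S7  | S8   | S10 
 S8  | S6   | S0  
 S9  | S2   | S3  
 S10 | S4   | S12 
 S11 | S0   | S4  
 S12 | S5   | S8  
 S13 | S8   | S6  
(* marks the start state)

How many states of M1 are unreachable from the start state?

BFS from S5 reaches {S0, S1, S4, S5, S6, S7, S8, S10, S12, S13}; the 4 state(s) S2, S3, S9, S11 are never visited.

4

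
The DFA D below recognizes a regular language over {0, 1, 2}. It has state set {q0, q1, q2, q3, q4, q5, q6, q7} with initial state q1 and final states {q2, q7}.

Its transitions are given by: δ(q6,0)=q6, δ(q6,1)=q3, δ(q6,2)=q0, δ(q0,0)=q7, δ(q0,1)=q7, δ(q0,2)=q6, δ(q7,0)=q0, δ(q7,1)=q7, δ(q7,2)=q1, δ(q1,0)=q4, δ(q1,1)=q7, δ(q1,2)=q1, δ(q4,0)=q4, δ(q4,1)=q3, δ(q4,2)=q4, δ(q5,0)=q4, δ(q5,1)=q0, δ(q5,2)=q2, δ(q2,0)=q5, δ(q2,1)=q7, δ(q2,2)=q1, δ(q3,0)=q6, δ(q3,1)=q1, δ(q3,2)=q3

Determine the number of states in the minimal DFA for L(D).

6

States {q2,q5} cannot be reached from the start state, so discard them.
P0 = {q7} | {q0,q1,q3,q4,q6}.
On input 0, block {q0,q1,q3,q4,q6} splits into {q1,q3,q4,q6} and {q0}.
Refine {q1,q3,q4,q6} on symbol 1: members go to different blocks, giving {q3,q4,q6} and {q1}.
Split {q3,q4,q6} by δ(·,1) → {q4,q6} and {q3}.
On input 2, block {q4,q6} splits into {q4} and {q6}.
No further refinement is possible. Final partition (6 blocks): {q7} | {q4} | {q0} | {q1} | {q3} | {q6}.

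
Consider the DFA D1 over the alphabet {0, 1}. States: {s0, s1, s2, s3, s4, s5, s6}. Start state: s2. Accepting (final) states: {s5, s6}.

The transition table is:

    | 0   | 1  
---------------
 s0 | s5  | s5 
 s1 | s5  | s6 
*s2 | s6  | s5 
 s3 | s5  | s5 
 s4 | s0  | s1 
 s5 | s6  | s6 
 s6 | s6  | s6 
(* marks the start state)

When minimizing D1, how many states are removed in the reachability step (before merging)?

No path from s2 leads to s0, s1, s3, s4; the other 3 states are all reachable.

4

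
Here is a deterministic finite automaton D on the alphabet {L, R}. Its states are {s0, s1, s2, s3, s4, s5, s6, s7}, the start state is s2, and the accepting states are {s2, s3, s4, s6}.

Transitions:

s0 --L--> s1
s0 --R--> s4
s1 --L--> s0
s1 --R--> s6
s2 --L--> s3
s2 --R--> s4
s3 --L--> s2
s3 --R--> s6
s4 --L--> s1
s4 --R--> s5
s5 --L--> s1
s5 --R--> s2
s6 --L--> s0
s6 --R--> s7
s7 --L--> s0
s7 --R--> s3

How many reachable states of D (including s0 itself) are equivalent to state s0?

P0 = {s2,s3,s4,s6} | {s0,s1,s5,s7}.
On input L, block {s2,s3,s4,s6} splits into {s2,s3} and {s4,s6}.
Refine {s0,s1,s5,s7} on symbol R: members go to different blocks, giving {s0,s1} and {s5,s7}.
The partition is now stable with 4 blocks: {s2,s3} | {s0,s1} | {s4,s6} | {s5,s7}.
State s0 belongs to the block {s0,s1}, which has 2 states.

2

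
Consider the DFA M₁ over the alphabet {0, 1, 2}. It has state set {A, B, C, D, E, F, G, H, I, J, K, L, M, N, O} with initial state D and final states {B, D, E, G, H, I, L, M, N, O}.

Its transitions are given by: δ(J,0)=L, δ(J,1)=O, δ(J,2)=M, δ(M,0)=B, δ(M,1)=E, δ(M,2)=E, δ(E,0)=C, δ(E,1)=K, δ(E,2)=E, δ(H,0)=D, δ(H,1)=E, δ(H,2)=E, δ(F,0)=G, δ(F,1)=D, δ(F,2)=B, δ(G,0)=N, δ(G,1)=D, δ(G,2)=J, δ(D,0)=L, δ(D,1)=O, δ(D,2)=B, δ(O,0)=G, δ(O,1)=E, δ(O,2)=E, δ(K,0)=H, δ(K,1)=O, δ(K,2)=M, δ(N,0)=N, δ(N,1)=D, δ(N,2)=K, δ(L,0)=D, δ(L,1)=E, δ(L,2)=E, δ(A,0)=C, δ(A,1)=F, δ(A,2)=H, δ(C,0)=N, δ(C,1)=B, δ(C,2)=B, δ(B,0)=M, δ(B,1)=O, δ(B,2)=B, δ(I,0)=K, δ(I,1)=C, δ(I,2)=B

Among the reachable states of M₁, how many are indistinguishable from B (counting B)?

States {A,F,I} cannot be reached from the start state, so discard them.
P0 = {B,D,E,G,H,L,M,N,O} | {C,J,K}.
On input 0, block {B,D,E,G,H,L,M,N,O} splits into {B,D,G,H,L,M,N,O} and {E}.
On input 1, block {B,D,G,H,L,M,N,O} splits into {B,D,G,N} and {H,L,M,O}.
On input 0, block {B,D,G,N} splits into {B,D} and {G,N}.
Split {C,J,K} by δ(·,0) → {J,K} and {C}.
Split {H,L,M,O} by δ(·,0) → {H,L,M} and {O}.
Stable partition: {B,D} | {J,K} | {E} | {H,L,M} | {G,N} | {C} | {O} — 7 equivalence classes.
State B belongs to the block {B,D}, which has 2 states.

2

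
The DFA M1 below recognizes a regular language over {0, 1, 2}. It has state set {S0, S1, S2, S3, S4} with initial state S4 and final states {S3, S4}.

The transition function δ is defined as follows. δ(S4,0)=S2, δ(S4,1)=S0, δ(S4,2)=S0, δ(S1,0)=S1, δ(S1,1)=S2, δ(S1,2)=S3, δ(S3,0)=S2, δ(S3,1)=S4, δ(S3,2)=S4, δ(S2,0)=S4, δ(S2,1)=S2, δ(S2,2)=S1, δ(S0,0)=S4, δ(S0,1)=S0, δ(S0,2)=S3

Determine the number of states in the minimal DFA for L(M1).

All states are reachable from the start state.
Start with accepting vs non-accepting: {S3,S4} | {S0,S1,S2}.
Split {S3,S4} by δ(·,1) → {S3} and {S4}.
Refine {S0,S1,S2} on symbol 0: members go to different blocks, giving {S0,S2} and {S1}.
Refine {S0,S2} on symbol 2: members go to different blocks, giving {S0} and {S2}.
The partition is now stable with 5 blocks: {S3} | {S0} | {S4} | {S1} | {S2}.

5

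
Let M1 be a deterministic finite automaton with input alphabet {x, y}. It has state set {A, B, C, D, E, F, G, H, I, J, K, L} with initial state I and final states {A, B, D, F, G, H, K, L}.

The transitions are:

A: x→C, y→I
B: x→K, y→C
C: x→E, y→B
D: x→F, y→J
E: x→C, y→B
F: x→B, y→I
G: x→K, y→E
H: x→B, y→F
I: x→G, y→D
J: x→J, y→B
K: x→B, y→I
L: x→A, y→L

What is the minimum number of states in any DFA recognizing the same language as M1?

First remove the unreachable states {A,H,L}; 9 states remain.
Initial partition by acceptance: {B,D,F,G,K} | {C,E,I,J}.
Split {C,E,I,J} by δ(·,x) → {C,E,J} and {I}.
On input y, block {B,D,F,G,K} splits into {B,D,G} and {F,K}.
No further refinement is possible. Final partition (4 blocks): {B,D,G} | {C,E,J} | {I} | {F,K}.

4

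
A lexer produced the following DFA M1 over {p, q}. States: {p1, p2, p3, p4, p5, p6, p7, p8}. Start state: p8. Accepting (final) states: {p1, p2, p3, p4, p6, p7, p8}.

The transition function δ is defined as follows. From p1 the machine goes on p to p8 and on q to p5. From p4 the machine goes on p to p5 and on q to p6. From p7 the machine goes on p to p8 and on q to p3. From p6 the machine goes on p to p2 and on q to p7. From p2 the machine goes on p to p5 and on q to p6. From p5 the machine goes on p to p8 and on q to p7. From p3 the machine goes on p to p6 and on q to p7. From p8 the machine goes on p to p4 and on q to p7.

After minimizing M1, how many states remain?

4

Reachable states from the start: {p2,p3,p4,p5,p6,p7,p8}. Unreachable: {p1} — drop them.
Start with accepting vs non-accepting: {p2,p3,p4,p6,p7,p8} | {p5}.
On input p, block {p2,p3,p4,p6,p7,p8} splits into {p3,p6,p7,p8} and {p2,p4}.
Refine {p3,p6,p7,p8} on symbol p: members go to different blocks, giving {p3,p7} and {p6,p8}.
The partition is now stable with 4 blocks: {p3,p7} | {p5} | {p2,p4} | {p6,p8}.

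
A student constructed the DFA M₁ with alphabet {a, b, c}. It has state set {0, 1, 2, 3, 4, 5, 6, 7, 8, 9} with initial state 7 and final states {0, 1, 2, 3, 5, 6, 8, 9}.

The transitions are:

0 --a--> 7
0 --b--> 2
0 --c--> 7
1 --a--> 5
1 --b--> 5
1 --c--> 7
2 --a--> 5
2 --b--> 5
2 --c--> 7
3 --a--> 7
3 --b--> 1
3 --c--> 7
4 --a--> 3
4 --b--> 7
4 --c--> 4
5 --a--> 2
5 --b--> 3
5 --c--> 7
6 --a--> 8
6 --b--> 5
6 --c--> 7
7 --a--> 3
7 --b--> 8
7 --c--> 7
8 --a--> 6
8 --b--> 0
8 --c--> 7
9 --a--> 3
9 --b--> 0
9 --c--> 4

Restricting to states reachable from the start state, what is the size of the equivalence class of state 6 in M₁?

First remove the unreachable states {4,9}; 8 states remain.
Initial partition by acceptance: {0,1,2,3,5,6,8} | {7}.
Split {0,1,2,3,5,6,8} by δ(·,a) → {1,2,5,6,8} and {0,3}.
Split {1,2,5,6,8} by δ(·,b) → {1,2,6} and {5,8}.
Stable partition: {1,2,6} | {7} | {0,3} | {5,8} — 4 equivalence classes.
State 6 belongs to the block {1,2,6}, which has 3 states.

3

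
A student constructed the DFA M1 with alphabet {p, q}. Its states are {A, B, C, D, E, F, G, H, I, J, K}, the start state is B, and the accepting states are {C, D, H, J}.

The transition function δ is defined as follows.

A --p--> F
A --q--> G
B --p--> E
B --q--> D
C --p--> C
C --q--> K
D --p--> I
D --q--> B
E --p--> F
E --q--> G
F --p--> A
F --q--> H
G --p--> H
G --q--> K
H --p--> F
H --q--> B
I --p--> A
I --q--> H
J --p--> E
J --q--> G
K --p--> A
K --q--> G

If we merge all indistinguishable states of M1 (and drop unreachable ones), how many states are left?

First remove the unreachable states {C,J}; 9 states remain.
Initial partition by acceptance: {D,H} | {A,B,E,F,G,I,K}.
On input p, block {A,B,E,F,G,I,K} splits into {A,B,E,F,I,K} and {G}.
Refine {A,B,E,F,I,K} on symbol q: members go to different blocks, giving {A,E,K} and {B,F,I}.
On input p, block {A,E,K} splits into {A,E} and {K}.
The partition is now stable with 5 blocks: {D,H} | {A,E} | {G} | {B,F,I} | {K}.

5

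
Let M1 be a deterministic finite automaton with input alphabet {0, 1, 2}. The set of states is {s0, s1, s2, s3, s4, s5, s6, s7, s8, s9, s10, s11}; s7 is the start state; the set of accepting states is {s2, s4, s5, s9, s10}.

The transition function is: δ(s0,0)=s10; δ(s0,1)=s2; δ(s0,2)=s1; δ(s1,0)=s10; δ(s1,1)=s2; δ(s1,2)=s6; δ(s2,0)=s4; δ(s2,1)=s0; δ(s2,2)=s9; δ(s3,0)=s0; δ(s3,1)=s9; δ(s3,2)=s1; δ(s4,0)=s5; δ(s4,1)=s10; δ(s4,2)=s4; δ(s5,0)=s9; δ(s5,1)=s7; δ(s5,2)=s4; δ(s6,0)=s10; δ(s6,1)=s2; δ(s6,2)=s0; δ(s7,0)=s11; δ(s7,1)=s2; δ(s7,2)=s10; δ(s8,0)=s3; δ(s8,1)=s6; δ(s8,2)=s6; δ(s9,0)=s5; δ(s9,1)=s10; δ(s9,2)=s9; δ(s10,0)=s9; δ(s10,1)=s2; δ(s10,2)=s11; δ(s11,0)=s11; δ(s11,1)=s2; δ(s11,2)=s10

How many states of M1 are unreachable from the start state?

Starting at s7 and following transitions, the reachable set is {s0, s1, s2, s4, s5, s6, s7, s9, s10, s11}. That leaves s3, s8 unreachable — 2 in total.

2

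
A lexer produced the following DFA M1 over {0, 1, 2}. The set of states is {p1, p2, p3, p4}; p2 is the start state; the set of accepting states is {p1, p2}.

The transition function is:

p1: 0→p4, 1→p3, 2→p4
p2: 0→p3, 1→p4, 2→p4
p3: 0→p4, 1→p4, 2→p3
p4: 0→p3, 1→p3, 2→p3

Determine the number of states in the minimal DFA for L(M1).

First remove the unreachable states {p1}; 3 states remain.
Start with accepting vs non-accepting: {p2} | {p3,p4}.
The partition is now stable with 2 blocks: {p2} | {p3,p4}.

2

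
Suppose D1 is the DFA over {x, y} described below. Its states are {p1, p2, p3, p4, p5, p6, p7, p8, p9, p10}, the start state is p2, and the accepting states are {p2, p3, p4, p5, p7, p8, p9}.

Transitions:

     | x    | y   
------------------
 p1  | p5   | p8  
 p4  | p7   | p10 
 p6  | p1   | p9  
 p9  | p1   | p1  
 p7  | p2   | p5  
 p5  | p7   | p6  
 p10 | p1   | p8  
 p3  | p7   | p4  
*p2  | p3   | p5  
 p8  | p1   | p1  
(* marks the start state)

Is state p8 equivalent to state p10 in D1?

All states are reachable from the start state.
P0 = {p2,p3,p4,p5,p7,p8,p9} | {p1,p6,p10}.
Split {p2,p3,p4,p5,p7,p8,p9} by δ(·,x) → {p2,p3,p4,p5,p7} and {p8,p9}.
On input y, block {p2,p3,p4,p5,p7} splits into {p2,p3,p7} and {p4,p5}.
Split {p1,p6,p10} by δ(·,x) → {p6,p10} and {p1}.
Stable partition: {p2,p3,p7} | {p6,p10} | {p8,p9} | {p4,p5} | {p1} — 5 equivalence classes.
p8 and p10 end up in different blocks, so they are distinguishable. For instance, the string 'ε' is accepted from only p8.

No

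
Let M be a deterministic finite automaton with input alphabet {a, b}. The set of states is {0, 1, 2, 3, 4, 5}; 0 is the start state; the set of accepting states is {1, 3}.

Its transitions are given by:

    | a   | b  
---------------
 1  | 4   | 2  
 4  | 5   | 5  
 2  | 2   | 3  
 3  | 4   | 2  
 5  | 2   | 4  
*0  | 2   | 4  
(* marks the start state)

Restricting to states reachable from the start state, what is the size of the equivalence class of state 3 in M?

1

States {1} cannot be reached from the start state, so discard them.
P0 = {3} | {0,2,4,5}.
Split {0,2,4,5} by δ(·,b) → {0,4,5} and {2}.
Split {0,4,5} by δ(·,a) → {0,5} and {4}.
No further refinement is possible. Final partition (4 blocks): {3} | {0,5} | {2} | {4}.
The equivalence class containing 3 is {3}, of size 1.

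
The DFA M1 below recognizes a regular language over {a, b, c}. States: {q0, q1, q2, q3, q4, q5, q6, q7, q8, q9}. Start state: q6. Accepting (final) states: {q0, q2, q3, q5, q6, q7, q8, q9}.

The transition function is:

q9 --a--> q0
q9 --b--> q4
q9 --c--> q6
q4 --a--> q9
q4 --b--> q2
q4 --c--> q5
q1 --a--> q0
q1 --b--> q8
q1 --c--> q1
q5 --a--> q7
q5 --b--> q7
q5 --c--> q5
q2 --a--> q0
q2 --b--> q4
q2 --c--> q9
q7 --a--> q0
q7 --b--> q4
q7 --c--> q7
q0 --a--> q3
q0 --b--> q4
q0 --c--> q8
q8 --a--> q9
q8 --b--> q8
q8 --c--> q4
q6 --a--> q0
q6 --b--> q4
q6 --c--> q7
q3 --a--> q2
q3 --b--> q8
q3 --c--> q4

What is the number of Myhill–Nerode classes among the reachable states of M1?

Reachable states from the start: {q0,q2,q3,q4,q5,q6,q7,q8,q9}. Unreachable: {q1} — drop them.
Initial partition by acceptance: {q0,q2,q3,q5,q6,q7,q8,q9} | {q4}.
Refine {q0,q2,q3,q5,q6,q7,q8,q9} on symbol b: members go to different blocks, giving {q0,q2,q6,q7,q9} and {q3,q5,q8}.
On input a, block {q0,q2,q6,q7,q9} splits into {q2,q6,q7,q9} and {q0}.
Refine {q3,q5,q8} on symbol b: members go to different blocks, giving {q3,q8} and {q5}.
Stable partition: {q2,q6,q7,q9} | {q4} | {q3,q8} | {q0} | {q5} — 5 equivalence classes.

5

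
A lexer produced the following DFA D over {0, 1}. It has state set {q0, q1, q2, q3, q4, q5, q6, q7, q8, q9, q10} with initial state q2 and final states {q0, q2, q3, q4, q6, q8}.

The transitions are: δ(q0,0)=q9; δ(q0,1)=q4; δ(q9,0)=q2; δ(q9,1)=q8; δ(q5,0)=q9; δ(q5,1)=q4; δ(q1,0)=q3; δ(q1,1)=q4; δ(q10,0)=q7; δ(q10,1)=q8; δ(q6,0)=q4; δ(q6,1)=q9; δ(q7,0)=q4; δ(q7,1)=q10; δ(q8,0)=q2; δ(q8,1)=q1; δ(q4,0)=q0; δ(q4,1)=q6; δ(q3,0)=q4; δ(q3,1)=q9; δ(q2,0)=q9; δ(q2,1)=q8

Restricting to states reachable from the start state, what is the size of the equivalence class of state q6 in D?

2

States {q5,q7,q10} cannot be reached from the start state, so discard them.
Start with accepting vs non-accepting: {q0,q2,q3,q4,q6,q8} | {q1,q9}.
On input 0, block {q0,q2,q3,q4,q6,q8} splits into {q3,q4,q6,q8} and {q0,q2}.
Split {q3,q4,q6,q8} by δ(·,0) → {q3,q6} and {q4,q8}.
On input 0, block {q1,q9} splits into {q1} and {q9}.
Split {q4,q8} by δ(·,1) → {q4} and {q8}.
Refine {q0,q2} on symbol 1: members go to different blocks, giving {q0} and {q2}.
The partition is now stable with 7 blocks: {q3,q6} | {q1} | {q0} | {q4} | {q9} | {q8} | {q2}.
State q6 belongs to the block {q3,q6}, which has 2 states.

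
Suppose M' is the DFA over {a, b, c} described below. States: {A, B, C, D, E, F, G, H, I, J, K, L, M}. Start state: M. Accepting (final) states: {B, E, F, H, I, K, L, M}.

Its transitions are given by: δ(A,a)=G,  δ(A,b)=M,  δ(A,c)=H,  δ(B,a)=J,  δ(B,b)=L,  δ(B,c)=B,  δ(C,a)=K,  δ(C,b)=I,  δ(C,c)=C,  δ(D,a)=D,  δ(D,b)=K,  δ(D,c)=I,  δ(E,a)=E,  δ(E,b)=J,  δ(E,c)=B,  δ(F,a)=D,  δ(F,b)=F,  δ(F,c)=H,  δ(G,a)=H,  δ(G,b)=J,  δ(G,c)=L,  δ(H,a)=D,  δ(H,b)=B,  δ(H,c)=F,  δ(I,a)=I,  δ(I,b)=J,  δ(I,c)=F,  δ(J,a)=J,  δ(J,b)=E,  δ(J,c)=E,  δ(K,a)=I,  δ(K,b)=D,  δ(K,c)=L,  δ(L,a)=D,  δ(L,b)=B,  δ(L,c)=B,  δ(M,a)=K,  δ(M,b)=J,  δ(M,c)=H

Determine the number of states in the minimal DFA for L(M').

Reachable states from the start: {B,D,E,F,H,I,J,K,L,M}. Unreachable: {A,C,G} — drop them.
Start with accepting vs non-accepting: {B,E,F,H,I,K,L,M} | {D,J}.
On input a, block {B,E,F,H,I,K,L,M} splits into {B,F,H,L} and {E,I,K,M}.
Stable partition: {B,F,H,L} | {D,J} | {E,I,K,M} — 3 equivalence classes.

3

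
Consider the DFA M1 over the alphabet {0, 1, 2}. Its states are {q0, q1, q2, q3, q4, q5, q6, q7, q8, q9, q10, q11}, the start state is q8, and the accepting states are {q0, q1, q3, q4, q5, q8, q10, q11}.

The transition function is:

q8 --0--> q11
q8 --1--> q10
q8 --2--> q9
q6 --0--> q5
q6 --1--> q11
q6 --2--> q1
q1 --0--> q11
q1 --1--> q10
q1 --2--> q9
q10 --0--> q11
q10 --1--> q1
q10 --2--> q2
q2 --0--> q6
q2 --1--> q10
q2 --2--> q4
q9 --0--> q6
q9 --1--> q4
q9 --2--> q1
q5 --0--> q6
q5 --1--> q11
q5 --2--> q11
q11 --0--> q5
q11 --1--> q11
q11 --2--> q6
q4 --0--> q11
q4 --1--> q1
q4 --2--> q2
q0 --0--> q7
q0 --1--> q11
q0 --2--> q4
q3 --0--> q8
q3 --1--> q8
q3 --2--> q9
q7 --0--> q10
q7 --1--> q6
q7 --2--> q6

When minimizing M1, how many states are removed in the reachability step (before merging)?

3

BFS from q8 reaches {q1, q2, q4, q5, q6, q8, q9, q10, q11}; the 3 state(s) q0, q3, q7 are never visited.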